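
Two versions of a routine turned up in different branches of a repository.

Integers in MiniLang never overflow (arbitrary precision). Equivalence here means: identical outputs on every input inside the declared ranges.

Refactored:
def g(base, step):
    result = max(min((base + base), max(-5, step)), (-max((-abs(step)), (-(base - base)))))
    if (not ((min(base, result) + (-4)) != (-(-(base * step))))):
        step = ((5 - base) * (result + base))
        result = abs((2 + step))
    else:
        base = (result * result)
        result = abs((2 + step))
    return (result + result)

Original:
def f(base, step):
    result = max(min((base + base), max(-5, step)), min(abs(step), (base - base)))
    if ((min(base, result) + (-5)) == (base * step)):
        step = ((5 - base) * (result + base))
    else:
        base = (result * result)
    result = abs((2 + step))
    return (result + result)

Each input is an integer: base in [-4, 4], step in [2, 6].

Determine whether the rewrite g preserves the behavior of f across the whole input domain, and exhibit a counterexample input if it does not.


Not equivalent: base=-4, step=2 separates them (8 vs 68).
f: result becomes 0; next ((min(base, result) + (-5)) == (base * step)) evaluates to false; next base becomes 0; next result becomes 4; next final value 8
g: result becomes 0; next (not ((min(base, result) + (-4)) != (-(-(base * step))))) evaluates to true; next step becomes -36; next result becomes 34; next final value 68
verdict: not equivalent; witness: base=-4, step=2


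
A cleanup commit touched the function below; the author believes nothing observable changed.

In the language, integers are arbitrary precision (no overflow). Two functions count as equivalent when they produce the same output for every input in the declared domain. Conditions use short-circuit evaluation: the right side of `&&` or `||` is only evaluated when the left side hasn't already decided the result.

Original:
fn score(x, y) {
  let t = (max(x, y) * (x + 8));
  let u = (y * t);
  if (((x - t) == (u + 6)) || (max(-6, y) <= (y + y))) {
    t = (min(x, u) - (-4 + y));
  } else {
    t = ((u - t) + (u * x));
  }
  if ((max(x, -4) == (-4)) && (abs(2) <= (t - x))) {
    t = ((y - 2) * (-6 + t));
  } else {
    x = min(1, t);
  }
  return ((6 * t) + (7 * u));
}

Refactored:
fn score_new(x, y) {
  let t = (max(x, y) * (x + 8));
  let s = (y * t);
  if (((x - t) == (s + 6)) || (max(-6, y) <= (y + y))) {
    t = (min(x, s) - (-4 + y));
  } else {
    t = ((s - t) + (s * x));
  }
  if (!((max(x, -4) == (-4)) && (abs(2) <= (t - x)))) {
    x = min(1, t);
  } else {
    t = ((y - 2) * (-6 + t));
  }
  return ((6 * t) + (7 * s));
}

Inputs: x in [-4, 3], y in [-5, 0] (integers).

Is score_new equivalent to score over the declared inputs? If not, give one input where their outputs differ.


Reading the diff, among the changes: local variable names differ; boolean connective usage differs.
As a probe, take x=3, y=-2: score runs t := 33 | u := -66 | (((x - t) == (u + 6)) || (max(-6, y) <= (y + y))): false | t := -297 | ((max(x, -4) == (-4)) && (abs(2) <= (t - x))): false | x := -297 | result -2244; score_new runs t := 33 | s := -66 | (((x - t) == (s + 6)) || (max(-6, y) <= (y + y))): false | t := -297 | (!((max(x, -4) == (-4)) && (abs(2) <= (t - x)))): true | x := -297 | result -2244; both end at -2244.
Across all 48 domain points the two functions coincide.
verdict: equivalent


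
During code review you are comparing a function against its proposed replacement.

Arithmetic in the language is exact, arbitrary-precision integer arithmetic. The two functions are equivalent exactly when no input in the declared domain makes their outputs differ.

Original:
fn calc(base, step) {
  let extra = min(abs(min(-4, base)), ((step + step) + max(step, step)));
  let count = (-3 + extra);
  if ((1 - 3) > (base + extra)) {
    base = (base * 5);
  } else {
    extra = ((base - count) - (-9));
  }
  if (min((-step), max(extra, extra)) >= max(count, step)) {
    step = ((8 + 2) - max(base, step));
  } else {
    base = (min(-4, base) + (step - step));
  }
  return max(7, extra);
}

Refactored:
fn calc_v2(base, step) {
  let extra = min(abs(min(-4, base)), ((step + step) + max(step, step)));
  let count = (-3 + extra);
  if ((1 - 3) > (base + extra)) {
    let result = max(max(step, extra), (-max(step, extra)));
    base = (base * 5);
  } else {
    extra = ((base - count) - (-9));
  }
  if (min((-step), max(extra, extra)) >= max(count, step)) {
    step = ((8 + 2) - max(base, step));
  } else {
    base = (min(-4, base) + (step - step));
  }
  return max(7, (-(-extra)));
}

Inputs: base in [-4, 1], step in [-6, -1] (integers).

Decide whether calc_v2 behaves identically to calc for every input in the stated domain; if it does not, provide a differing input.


Equivalent — the differences include min/max/abs usage differs; statement counts differ; local variable names differ, yet no declared input distinguishes the two.
As a probe, take base=-3, step=-4: calc runs extra=-12, then count=-15, then ((1 - 3) > (base + extra)) is true, then base=-15, then (min((-step), max(extra, extra)) >= max(count, step)) is false, then base=-15, then returns 7; calc_v2 runs extra=-12, then count=-15, then ((1 - 3) > (base + extra)) is true, then result=4, then base=-15, then (min((-step), max(extra, extra)) >= max(count, step)) is false, then base=-15, then returns 7; both end at 7.
Every one of the 36 inputs gives matching results.
verdict: equivalent


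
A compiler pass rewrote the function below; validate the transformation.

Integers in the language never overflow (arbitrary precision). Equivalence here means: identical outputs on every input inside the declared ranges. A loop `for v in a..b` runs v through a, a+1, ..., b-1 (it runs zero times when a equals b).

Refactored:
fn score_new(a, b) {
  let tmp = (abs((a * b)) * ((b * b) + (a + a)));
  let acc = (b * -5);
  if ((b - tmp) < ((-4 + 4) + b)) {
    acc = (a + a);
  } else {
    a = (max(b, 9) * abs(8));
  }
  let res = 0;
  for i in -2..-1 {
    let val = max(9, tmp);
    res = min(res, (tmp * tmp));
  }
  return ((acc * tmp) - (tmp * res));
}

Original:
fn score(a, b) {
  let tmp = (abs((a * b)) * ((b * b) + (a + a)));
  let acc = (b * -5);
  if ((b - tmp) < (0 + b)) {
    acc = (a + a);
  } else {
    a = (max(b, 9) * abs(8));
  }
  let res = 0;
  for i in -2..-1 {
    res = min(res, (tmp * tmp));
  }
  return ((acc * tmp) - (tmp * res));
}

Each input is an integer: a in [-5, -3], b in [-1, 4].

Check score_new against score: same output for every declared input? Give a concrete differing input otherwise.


Behavior is preserved: although arithmetic usage differs; statement counts differ; min/max/abs usage differs; local variable names differ; constant usage differs, the outputs never diverge.
Spot check at a=-4, b=1 — score: tmp := -28 | acc := -5 | ((b - tmp) < (0 + b)): false | a := 72 | res := 0 | iter i=-2: | res := 0 | result 140. score_new: tmp := -28 | acc := -5 | ((b - tmp) < ((-4 + 4) + b)): false | a := 72 | res := 0 | iter i=-2: | val := 9 | res := 0 | result 140. Both give 140.
An exhaustive pass over the 18 declared inputs shows identical outputs.
verdict: equivalent


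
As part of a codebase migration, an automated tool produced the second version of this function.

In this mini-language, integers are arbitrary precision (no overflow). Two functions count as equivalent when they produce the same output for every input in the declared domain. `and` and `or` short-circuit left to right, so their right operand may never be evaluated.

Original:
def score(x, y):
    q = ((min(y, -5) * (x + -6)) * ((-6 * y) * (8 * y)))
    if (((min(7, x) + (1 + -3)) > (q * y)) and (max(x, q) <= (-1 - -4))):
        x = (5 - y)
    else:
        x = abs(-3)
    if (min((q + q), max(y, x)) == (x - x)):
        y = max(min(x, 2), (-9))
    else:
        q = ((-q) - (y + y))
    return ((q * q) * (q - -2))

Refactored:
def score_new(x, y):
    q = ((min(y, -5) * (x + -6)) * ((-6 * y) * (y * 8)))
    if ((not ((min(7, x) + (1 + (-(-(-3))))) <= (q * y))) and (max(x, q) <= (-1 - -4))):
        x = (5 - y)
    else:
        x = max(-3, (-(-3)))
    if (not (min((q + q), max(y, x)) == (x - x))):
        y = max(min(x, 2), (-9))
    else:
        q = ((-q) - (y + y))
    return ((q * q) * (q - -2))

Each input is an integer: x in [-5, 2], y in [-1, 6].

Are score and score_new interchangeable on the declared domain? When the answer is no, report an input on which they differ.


Run the pair on x=-5, y=-1.
score: q := -2640 | (((min(7, x) + (1 + -3)) > (q * y)) and (max(x, q) <= (-1 - -4))): false | x := 3 | (min((q + q), max(y, x)) == (x - x)): false | q := 2642 | result 18455553616
score_new: q := -2640 | ((not ((min(7, x) + (1 + (-(-(-3))))) <= (q * y))) and (max(x, q) <= (-1 - -4))): false | x := 3 | (not (min((q + q), max(y, x)) == (x - x))): true | y := 2 | result -18385804800
18455553616 and -18385804800 differ, so these are not the same function on this domain.
verdict: not equivalent; witness: x=-5, y=-1


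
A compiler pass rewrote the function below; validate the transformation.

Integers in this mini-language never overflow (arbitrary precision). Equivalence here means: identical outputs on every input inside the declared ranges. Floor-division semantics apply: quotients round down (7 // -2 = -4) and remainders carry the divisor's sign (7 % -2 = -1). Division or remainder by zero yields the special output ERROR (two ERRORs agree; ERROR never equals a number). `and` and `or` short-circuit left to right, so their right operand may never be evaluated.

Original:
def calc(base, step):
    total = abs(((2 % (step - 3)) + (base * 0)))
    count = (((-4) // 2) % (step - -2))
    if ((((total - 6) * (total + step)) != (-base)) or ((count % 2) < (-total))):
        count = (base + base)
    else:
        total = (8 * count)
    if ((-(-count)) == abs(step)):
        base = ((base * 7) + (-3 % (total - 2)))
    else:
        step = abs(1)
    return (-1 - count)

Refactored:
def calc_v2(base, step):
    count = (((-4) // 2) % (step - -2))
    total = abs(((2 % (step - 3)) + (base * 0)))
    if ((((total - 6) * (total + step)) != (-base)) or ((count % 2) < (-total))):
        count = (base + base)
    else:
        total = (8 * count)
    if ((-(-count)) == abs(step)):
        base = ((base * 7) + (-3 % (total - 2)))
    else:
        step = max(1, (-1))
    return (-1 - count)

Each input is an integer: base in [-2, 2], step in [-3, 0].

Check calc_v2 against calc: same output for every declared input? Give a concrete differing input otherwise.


Reading the diff, among the changes: constant usage differs; also min/max/abs usage differs.
As a probe, take base=-1, step=-3: calc runs total becomes 4; next count becomes 0; next ((((total - 6) * (total + step)) != (-base)) or ((count % 2) < (-total))) evaluates to true; next count becomes -2; next ((-(-count)) == abs(step)) evaluates to false; next step becomes 1; next final value 1; calc_v2 runs count becomes 0; next total becomes 4; next ((((total - 6) * (total + step)) != (-base)) or ((count % 2) < (-total))) evaluates to true; next count becomes -2; next ((-(-count)) == abs(step)) evaluates to false; next step becomes 1; next final value 1; both end at 1.
Every one of the 20 inputs gives matching results.
verdict: equivalent


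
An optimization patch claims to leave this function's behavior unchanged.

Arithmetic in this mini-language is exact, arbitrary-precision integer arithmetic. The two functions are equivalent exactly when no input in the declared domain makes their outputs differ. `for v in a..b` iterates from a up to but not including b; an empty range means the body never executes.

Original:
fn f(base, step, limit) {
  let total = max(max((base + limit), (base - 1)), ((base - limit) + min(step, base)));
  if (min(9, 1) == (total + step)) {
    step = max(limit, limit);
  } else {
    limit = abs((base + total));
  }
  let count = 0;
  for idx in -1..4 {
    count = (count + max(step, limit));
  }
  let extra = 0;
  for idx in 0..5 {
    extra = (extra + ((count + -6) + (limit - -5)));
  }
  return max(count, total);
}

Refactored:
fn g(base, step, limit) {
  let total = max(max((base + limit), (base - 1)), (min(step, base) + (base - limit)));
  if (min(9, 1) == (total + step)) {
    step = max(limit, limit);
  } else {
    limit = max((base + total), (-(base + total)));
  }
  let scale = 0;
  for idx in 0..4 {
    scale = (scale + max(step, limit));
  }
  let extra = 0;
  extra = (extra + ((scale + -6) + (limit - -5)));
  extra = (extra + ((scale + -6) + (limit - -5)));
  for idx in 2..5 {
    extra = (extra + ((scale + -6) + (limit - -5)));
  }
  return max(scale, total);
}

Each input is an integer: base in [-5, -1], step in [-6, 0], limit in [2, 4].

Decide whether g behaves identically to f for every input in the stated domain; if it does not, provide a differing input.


Run the pair on base=-5, step=-6, limit=2.
f: total becomes -3; next (min(9, 1) == (total + step)) evaluates to false; next limit becomes 8; next count becomes 0; next at idx=-1:; next count becomes 8; next at idx=0:; next count becomes 16; next at idx=1:; next count becomes 24; next at idx=2:; next count becomes 32; next at idx=3:; next count becomes 40; next extra becomes 0; next at idx=0:; next extra becomes 47; next at idx=1:; next extra becomes 94; next at idx=2:; next extra becomes 141; next at idx=3:; next extra becomes 188; next at idx=4:; next extra becomes 235; next final value 40
g: total becomes -3; next (min(9, 1) == (total + step)) evaluates to false; next limit becomes 8; next scale becomes 0; next at idx=0:; next scale becomes 8; next at idx=1:; next scale becomes 16; next at idx=2:; next scale becomes 24; next at idx=3:; next scale becomes 32; next extra becomes 0; next extra becomes 39; next extra becomes 78; next at idx=2:; next extra becomes 117; next at idx=3:; next extra becomes 156; next at idx=4:; next extra becomes 195; next final value 32
40 != 32, so the rewrite changes behavior.
verdict: not equivalent; witness: base=-5, step=-6, limit=2


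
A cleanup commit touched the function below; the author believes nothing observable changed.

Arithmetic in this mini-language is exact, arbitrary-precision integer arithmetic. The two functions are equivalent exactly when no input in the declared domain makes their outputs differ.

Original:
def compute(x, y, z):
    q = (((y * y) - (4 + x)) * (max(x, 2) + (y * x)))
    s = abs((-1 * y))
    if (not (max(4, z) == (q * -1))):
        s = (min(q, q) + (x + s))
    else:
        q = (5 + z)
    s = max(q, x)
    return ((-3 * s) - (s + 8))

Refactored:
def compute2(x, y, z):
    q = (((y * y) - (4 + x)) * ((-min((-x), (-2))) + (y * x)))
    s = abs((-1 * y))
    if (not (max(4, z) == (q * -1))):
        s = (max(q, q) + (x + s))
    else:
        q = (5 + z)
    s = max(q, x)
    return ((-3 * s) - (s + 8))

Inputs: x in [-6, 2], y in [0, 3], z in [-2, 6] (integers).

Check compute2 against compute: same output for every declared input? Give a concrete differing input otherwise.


Equivalent. The one real change (`min(q, q)` became `max(q, q)`) has no effect anywhere in the declared ranges.
An exhaustive pass over the 324 declared inputs shows identical outputs.
Tracing x=-3, y=0, z=0: compute: q=-2, then s=0, then (not (max(4, z) == (q * -1))) is true, then s=-5, then s=-2, then returns 0 | compute2: q=-2, then s=0, then (not (max(4, z) == (q * -1))) is true, then s=-5, then s=-2, then returns 0 — matching result 0.
verdict: equivalent


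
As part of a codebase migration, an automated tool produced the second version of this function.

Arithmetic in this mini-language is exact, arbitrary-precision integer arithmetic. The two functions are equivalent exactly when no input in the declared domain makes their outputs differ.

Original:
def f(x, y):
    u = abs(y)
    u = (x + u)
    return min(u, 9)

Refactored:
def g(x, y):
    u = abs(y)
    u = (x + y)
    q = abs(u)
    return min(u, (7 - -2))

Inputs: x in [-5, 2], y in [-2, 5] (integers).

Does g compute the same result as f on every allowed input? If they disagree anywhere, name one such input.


Consider the input x=-5, y=-2.
f: u = 2; u = -3; return -3
g: u = 2; u = -7; q = 7; return -7
-3 vs -7 — the two versions disagree here.
verdict: not equivalent; witness: x=-5, y=-2


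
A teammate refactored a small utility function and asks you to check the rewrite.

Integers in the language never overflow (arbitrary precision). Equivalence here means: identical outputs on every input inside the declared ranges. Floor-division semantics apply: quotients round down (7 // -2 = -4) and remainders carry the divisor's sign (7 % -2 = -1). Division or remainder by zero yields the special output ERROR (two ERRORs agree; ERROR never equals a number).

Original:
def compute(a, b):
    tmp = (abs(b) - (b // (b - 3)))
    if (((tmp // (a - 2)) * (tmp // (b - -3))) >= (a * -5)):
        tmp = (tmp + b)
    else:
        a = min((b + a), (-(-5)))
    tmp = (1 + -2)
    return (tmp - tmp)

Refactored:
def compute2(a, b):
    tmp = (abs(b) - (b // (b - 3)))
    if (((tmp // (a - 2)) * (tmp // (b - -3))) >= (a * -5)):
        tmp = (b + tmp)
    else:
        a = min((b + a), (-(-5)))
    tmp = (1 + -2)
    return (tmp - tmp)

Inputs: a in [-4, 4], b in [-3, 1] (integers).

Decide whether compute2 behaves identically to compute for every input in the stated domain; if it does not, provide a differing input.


Changes here: same computation, different form; the full 45-point sweep finds no disagreement.
verdict: equivalent


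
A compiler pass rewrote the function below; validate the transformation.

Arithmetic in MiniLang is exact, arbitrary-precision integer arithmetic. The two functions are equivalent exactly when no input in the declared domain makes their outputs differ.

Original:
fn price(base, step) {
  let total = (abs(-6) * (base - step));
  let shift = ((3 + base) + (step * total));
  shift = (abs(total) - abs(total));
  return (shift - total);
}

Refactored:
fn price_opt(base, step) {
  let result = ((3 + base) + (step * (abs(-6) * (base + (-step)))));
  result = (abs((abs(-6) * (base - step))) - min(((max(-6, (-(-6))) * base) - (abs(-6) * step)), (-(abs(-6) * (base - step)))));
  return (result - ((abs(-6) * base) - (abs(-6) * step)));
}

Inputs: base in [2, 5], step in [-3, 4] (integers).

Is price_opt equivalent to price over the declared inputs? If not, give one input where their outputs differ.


Consider the input base=2, step=-3.
price: total = 30; shift = -85; shift = 0; return -30
price_opt: result = -85; result = 60; return 30
-30 vs 30 — the two versions disagree here.
verdict: not equivalent; witness: base=2, step=-3


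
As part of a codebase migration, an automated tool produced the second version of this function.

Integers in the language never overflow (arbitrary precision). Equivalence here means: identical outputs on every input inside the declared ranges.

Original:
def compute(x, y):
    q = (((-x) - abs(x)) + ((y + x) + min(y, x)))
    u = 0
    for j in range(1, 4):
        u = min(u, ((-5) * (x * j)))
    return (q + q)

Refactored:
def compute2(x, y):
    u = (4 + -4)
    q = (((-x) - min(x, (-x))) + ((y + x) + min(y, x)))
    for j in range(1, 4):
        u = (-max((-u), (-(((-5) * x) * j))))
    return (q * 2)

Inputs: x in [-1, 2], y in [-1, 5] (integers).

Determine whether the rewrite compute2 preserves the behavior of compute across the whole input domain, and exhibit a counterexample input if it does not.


There is a counterexample at x=-1, y=-1: -6 on one side, -2 on the other.
compute: q becomes -3; next u becomes 0; next at j=1:; next u becomes 0; next at j=2:; next u becomes 0; next at j=3:; next u becomes 0; next final value -6
compute2: u becomes 0; next q becomes -1; next at j=1:; next u becomes 0; next at j=2:; next u becomes 0; next at j=3:; next u becomes 0; next final value -2
verdict: not equivalent; witness: x=-1, y=-1


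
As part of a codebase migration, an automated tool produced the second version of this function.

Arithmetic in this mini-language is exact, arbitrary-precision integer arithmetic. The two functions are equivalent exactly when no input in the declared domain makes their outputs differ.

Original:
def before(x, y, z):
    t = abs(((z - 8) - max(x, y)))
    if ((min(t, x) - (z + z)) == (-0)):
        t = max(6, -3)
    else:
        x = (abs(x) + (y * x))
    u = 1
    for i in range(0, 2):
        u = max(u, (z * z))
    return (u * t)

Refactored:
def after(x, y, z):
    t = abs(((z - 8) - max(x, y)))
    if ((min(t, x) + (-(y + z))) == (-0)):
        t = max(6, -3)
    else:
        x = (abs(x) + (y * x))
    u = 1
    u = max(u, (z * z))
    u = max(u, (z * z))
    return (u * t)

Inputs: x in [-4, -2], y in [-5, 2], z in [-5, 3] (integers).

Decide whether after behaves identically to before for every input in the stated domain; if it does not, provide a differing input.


Consider the input x=-4, y=-5, z=1.
before: t = 3; ((min(t, x) - (z + z)) == (-0)) -> false; x = 24; u = 1; [i=0]; u = 1; [i=1]; u = 1; return 3
after: t = 3; ((min(t, x) + (-(y + z))) == (-0)) -> true; t = 6; u = 1; u = 1; u = 1; return 6
3 vs 6 — the two versions disagree here.
verdict: not equivalent; witness: x=-4, y=-5, z=1


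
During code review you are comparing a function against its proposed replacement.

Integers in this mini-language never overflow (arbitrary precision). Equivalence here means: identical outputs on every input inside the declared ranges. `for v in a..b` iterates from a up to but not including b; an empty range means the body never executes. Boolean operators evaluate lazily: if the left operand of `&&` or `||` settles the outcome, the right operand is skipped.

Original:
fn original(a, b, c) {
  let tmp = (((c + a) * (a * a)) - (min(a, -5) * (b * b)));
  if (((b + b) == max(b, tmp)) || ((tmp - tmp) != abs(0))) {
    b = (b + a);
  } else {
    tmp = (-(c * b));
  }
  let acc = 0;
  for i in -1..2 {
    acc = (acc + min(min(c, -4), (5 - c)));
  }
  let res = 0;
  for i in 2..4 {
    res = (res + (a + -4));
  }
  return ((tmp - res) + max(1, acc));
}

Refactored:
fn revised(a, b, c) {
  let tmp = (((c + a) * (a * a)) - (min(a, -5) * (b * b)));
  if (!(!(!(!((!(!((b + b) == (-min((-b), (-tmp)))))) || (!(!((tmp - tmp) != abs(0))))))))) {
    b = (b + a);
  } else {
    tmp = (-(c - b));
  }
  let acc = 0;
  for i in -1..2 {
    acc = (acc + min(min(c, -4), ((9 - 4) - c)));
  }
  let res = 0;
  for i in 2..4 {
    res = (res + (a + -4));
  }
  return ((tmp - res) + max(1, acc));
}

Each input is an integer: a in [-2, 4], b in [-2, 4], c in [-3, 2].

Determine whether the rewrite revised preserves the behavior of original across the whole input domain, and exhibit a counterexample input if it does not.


Try a=-2, b=-2, c=-3.
original: tmp=0, then (((b + b) == max(b, tmp)) || ((tmp - tmp) != abs(0))) is false, then tmp=-6, then acc=0, then (i=-1), then acc=-4, then (i=0), then acc=-8, then (i=1), then acc=-12, then res=0, then (i=2), then res=-6, then (i=3), then res=-12, then returns 7
revised: tmp=0, then (!(!(!(!((!(!((b + b) == (-min((-b), (-tmp)))))) || (!(!((tmp - tmp) != abs(0))))))))) is false, then tmp=1, then acc=0, then (i=-1), then acc=-4, then (i=0), then acc=-8, then (i=1), then acc=-12, then res=0, then (i=2), then res=-6, then (i=3), then res=-12, then returns 14
7 and 14 differ, so these are not the same function on this domain.
verdict: not equivalent; witness: a=-2, b=-2, c=-3


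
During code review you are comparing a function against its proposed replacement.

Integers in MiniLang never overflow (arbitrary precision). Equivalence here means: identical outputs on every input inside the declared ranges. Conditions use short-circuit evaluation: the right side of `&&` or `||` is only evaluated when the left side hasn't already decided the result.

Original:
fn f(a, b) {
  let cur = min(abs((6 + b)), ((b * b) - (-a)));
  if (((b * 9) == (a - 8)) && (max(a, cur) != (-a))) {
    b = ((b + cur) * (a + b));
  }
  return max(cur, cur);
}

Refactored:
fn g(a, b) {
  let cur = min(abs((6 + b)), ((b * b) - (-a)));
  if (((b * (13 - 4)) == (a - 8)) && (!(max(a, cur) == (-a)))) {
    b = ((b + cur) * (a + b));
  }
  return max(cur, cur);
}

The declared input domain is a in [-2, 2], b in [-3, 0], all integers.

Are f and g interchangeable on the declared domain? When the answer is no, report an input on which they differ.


This is a faithful refactor — comparison usage differs, plus constant usage differs, plus arithmetic usage differs, plus boolean connective usage differs, but the computed results match everywhere.
Spot check at a=-2, b=-2 — f: cur becomes 2; next (((b * 9) == (a - 8)) && (max(a, cur) != (-a))) evaluates to false; next final value 2. g: cur becomes 2; next (((b * (13 - 4)) == (a - 8)) && (!(max(a, cur) == (-a)))) evaluates to false; next final value 2. Both give 2.
An exhaustive pass over the 20 declared inputs shows identical outputs.
verdict: equivalent


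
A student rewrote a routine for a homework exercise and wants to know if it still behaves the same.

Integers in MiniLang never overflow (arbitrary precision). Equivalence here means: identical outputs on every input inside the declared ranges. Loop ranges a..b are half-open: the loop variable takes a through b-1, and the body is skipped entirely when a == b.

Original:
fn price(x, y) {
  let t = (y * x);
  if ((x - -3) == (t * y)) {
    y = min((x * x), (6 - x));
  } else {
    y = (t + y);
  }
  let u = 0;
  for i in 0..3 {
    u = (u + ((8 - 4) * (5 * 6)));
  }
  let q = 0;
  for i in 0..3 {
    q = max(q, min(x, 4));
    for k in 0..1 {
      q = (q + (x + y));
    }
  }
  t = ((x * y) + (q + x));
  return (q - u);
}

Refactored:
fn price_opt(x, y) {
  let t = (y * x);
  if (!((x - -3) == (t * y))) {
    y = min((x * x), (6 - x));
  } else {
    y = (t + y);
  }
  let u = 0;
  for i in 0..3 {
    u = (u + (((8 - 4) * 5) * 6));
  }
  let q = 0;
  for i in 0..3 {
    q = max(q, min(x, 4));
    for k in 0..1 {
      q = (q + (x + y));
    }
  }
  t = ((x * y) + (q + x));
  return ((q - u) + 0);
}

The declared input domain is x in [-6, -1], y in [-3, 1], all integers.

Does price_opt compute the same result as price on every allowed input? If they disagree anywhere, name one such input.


Not equivalent: x=-6, y=-3 separates them (-333 vs -342).
price: t := 18 | ((x - -3) == (t * y)): false | y := 15 | u := 0 | iter i=0: | u := 120 | iter i=1: | u := 240 | iter i=2: | u := 360 | q := 0 | iter i=0: | q := 0 | iter k=0: | q := 9 | iter i=1: | q := 9 | iter k=0: | q := 18 | iter i=2: | q := 18 | iter k=0: | q := 27 | t := -69 | result -333
price_opt: t := 18 | (!((x - -3) == (t * y))): true | y := 12 | u := 0 | iter i=0: | u := 120 | iter i=1: | u := 240 | iter i=2: | u := 360 | q := 0 | iter i=0: | q := 0 | iter k=0: | q := 6 | iter i=1: | q := 6 | iter k=0: | q := 12 | iter i=2: | q := 12 | iter k=0: | q := 18 | t := -60 | result -342
verdict: not equivalent; witness: x=-6, y=-3


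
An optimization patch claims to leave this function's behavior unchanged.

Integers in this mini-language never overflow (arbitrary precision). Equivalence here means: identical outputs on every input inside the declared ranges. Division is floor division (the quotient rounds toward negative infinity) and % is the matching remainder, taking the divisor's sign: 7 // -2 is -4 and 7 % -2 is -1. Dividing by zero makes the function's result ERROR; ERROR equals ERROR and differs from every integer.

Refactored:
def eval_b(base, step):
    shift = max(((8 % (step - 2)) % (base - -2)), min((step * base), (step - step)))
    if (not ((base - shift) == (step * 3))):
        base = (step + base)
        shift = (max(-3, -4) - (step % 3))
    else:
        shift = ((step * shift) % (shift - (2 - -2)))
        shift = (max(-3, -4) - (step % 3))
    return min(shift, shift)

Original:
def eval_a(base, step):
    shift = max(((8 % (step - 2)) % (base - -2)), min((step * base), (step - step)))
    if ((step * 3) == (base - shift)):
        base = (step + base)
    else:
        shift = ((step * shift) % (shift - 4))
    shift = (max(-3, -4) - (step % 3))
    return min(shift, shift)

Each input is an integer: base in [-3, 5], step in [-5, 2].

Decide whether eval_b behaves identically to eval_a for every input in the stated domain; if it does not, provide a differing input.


Consider the input base=3, step=-5.
eval_a: shift = 4; ((step * 3) == (base - shift)) -> false; division by zero -> ERROR
eval_b: shift = 4; (not ((base - shift) == (step * 3))) -> true; base = -2; shift = -4; return -4
ERROR and -4 differ, so these are not the same function on this domain.
verdict: not equivalent; witness: base=3, step=-5


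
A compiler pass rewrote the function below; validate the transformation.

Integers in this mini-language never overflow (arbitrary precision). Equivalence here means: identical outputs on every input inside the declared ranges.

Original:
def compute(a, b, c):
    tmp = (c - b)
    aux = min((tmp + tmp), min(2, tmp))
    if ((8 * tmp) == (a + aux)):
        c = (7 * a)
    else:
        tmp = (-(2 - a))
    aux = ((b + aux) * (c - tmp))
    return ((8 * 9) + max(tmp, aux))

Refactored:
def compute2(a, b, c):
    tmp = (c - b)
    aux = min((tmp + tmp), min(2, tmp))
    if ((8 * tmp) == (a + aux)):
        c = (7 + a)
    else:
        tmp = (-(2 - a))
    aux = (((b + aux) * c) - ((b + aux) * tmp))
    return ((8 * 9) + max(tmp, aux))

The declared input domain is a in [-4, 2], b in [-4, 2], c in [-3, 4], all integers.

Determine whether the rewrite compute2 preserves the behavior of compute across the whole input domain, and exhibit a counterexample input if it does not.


These are not equivalent — on a=0, b=1, c=1 the outputs split (72 vs 79).
compute: tmp becomes 0; next aux becomes 0; next ((8 * tmp) == (a + aux)) evaluates to true; next c becomes 0; next aux becomes 0; next final value 72
compute2: tmp becomes 0; next aux becomes 0; next ((8 * tmp) == (a + aux)) evaluates to true; next c becomes 7; next aux becomes 7; next final value 79
verdict: not equivalent; witness: a=0, b=1, c=1


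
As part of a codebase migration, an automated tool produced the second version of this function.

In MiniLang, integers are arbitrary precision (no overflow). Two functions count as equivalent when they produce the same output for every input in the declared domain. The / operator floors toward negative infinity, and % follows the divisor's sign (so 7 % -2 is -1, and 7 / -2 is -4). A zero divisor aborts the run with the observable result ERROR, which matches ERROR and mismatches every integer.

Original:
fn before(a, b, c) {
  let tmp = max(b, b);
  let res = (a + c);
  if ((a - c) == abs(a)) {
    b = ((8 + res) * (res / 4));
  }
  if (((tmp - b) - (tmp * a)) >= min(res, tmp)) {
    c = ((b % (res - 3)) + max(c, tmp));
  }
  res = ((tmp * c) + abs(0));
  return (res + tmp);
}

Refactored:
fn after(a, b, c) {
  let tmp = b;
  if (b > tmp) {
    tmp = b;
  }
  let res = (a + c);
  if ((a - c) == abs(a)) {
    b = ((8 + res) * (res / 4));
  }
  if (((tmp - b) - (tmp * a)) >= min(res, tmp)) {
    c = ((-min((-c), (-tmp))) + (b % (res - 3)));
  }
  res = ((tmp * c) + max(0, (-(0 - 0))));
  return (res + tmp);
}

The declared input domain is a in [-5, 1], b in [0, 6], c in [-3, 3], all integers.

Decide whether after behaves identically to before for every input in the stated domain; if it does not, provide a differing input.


Differences: arithmetic usage differs; statement counts differ; constant usage differs; min/max/abs usage differs; branching structure differs; comparison usage differs — yet all 343 inputs agree.
verdict: equivalent


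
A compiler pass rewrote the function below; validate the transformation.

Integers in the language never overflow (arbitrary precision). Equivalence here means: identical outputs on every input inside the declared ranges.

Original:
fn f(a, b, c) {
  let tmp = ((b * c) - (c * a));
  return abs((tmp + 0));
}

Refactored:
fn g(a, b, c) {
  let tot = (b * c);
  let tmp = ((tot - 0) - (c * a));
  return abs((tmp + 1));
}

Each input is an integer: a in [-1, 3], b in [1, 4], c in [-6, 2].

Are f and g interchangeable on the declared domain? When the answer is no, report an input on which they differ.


Try a=-1, b=1, c=-6.
f: tmp := -12 | result 12
g: tot := -6 | tmp := -12 | result 11
12 != 11, so the rewrite changes behavior.
verdict: not equivalent; witness: a=-1, b=1, c=-6


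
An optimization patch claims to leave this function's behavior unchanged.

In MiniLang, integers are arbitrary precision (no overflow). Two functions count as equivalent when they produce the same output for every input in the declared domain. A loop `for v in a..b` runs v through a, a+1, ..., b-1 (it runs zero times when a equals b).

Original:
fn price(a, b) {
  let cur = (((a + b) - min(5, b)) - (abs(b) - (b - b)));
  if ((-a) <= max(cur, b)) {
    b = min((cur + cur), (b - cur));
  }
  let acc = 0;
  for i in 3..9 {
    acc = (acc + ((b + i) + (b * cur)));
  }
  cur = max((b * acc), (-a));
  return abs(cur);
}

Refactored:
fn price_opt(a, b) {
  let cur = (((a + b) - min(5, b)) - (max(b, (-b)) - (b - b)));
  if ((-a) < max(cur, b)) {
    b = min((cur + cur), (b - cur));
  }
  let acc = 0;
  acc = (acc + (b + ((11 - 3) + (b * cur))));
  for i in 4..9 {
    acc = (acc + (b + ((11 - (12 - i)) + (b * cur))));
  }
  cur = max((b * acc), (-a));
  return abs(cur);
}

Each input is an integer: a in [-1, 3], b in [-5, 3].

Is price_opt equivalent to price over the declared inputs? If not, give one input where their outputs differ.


Run the pair on a=-1, b=1.
price: cur := -2 | ((-a) <= max(cur, b)): true | b := -4 | acc := 0 | iter i=3: | acc := 7 | iter i=4: | acc := 15 | iter i=5: | acc := 24 | iter i=6: | acc := 34 | iter i=7: | acc := 45 | iter i=8: | acc := 57 | cur := 1 | result 1
price_opt: cur := -2 | ((-a) < max(cur, b)): false | acc := 0 | acc := 7 | iter i=4: | acc := 9 | iter i=5: | acc := 12 | iter i=6: | acc := 16 | iter i=7: | acc := 21 | iter i=8: | acc := 27 | cur := 27 | result 27
1 != 27, so the rewrite changes behavior.
verdict: not equivalent; witness: a=-1, b=1


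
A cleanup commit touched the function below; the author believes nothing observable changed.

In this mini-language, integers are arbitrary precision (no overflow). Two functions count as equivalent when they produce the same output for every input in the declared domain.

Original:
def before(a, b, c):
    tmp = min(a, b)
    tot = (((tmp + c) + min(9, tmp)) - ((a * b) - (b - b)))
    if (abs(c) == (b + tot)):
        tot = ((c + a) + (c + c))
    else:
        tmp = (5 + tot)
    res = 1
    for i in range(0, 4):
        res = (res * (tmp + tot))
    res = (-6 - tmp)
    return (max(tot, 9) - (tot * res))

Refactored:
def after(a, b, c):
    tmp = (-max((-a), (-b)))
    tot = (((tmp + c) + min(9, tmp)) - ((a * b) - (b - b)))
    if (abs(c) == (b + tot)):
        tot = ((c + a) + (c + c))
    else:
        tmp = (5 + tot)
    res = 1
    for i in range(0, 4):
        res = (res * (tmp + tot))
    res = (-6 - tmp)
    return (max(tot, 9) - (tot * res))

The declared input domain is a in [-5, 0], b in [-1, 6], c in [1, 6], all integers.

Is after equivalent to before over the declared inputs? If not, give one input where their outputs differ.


The two are interchangeable: min/max/abs usage differs, and every declared input agrees.
Spot check at a=-1, b=-1, c=5 — before: tmp becomes -1; next tot becomes 2; next (abs(c) == (b + tot)) evaluates to false; next tmp becomes 7; next res becomes 1; next at i=0:; next res becomes 9; next at i=1:; next res becomes 81; next at i=2:; next res becomes 729; next at i=3:; next res becomes 6561; next res becomes -13; next final value 35. after: tmp becomes -1; next tot becomes 2; next (abs(c) == (b + tot)) evaluates to false; next tmp becomes 7; next res becomes 1; next at i=0:; next res becomes 9; next at i=1:; next res becomes 81; next at i=2:; next res becomes 729; next at i=3:; next res becomes 6561; next res becomes -13; next final value 35. Both give 35.
An exhaustive pass over the 288 declared inputs shows identical outputs.
verdict: equivalent


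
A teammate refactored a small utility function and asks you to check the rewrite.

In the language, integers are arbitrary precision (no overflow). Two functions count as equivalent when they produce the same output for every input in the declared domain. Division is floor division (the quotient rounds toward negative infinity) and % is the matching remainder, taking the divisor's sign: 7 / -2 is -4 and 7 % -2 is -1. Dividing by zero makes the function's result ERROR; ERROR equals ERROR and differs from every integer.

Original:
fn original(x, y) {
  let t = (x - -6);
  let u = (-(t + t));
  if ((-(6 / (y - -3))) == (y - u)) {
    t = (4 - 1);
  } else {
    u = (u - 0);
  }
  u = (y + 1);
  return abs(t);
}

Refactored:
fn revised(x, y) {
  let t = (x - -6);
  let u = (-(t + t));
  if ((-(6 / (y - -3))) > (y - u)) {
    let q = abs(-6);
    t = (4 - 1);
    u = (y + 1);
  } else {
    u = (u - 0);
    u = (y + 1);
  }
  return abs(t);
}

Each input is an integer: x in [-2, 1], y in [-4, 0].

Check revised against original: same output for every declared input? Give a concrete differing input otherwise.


Run the pair on x=-2, y=-4.
original: t = 4; u = -8; ((-(6 / (y - -3))) == (y - u)) -> false; u = -8; u = -3; return 4
revised: t = 4; u = -8; ((-(6 / (y - -3))) > (y - u)) -> true; q = 6; t = 3; u = -3; return 3
4 != 3, so the rewrite changes behavior.
verdict: not equivalent; witness: x=-2, y=-4


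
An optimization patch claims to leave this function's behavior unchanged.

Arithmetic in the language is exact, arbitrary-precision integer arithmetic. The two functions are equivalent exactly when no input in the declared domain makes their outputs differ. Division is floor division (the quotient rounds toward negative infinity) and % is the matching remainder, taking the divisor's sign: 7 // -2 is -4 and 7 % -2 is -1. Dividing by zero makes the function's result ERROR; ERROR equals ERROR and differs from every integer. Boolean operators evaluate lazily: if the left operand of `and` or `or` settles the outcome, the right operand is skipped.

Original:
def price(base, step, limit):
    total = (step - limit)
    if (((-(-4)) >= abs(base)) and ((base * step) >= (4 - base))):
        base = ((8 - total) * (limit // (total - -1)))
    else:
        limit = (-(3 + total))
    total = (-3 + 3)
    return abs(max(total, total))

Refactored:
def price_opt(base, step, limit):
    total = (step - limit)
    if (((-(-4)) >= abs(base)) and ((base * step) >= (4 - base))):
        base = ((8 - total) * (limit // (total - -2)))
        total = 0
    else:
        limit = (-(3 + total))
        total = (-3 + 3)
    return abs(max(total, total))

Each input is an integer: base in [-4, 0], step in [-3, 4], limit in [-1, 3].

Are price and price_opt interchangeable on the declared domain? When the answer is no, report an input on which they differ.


The rewrite breaks on base=-4, step=-3, limit=-1, where the results are 0 and ERROR.
price: total becomes -2; next (((-(-4)) >= abs(base)) and ((base * step) >= (4 - base))) evaluates to true; next base becomes 10; next total becomes 0; next final value 0
price_opt: total becomes -2; next (((-(-4)) >= abs(base)) and ((base * step) >= (4 - base))) evaluates to true; next hits division by zero so the output is ERROR
verdict: not equivalent; witness: base=-4, step=-3, limit=-1


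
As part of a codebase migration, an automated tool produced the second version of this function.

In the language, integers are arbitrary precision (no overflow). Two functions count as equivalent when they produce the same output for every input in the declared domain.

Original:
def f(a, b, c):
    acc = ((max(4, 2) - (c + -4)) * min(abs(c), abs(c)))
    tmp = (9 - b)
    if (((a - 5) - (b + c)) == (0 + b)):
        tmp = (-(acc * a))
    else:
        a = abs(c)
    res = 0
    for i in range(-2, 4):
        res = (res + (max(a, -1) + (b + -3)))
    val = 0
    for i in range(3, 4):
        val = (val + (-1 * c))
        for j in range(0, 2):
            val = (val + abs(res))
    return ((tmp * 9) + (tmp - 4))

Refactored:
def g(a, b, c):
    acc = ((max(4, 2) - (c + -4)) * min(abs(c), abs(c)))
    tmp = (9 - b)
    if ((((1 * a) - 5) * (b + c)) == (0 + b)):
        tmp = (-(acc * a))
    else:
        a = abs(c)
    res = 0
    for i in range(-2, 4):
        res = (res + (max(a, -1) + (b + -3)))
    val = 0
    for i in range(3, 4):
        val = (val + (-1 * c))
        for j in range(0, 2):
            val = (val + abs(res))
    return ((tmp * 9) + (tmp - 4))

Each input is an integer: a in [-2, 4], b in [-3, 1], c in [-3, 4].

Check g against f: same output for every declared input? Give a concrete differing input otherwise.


Take a=-2, b=-3, c=-1.
f: acc=9, then tmp=12, then (((a - 5) - (b + c)) == (0 + b)) is true, then tmp=18, then res=0, then (i=-2), then res=-7, then (i=-1), then res=-14, then (i=0), then res=-21, then (i=1), then res=-28, then (i=2), then res=-35, then (i=3), then res=-42, then val=0, then (i=3), then val=1, then (j=0), then val=43, then (j=1), then val=85, then returns 176
g: acc=9, then tmp=12, then ((((1 * a) - 5) * (b + c)) == (0 + b)) is false, then a=1, then res=0, then (i=-2), then res=-5, then (i=-1), then res=-10, then (i=0), then res=-15, then (i=1), then res=-20, then (i=2), then res=-25, then (i=3), then res=-30, then val=0, then (i=3), then val=1, then (j=0), then val=31, then (j=1), then val=61, then returns 116
176 and 116 differ, so these are not the same function on this domain.
verdict: not equivalent; witness: a=-2, b=-3, c=-1
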